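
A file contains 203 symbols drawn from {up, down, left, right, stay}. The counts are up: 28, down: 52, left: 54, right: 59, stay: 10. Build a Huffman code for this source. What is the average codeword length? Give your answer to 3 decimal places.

2.187 bits/symbol

Probabilities are the counts divided by 203.
Repeatedly combine the two least-probable nodes; the expected code length is the sum of the merged weights.
merge 10/203 + 4/29 → 38/203
merge 38/203 + 52/203 → 90/203
merge 54/203 + 59/203 → 113/203
merge 90/203 + 113/203 → 1
L = 38/203 + 90/203 + 113/203 + 1 = 444/203 ≈ 2.187 bits/symbol.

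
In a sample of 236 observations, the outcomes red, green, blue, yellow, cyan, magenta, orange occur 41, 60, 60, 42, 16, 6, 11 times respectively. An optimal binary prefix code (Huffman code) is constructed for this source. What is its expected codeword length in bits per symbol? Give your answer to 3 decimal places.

2.525 bits/symbol

Probabilities are the counts divided by 236.
Repeatedly combine the two least-probable nodes; the expected code length is the sum of the merged weights.
merge 3/118 + 11/236 → 17/236
merge 4/59 + 17/236 → 33/236
merge 33/236 + 41/236 → 37/118
merge 21/118 + 15/59 → 51/118
merge 15/59 + 37/118 → 67/118
merge 51/118 + 67/118 → 1
L = 17/236 + 33/236 + 37/118 + 51/118 + 67/118 + 1 = 149/59 ≈ 2.525 bits/symbol.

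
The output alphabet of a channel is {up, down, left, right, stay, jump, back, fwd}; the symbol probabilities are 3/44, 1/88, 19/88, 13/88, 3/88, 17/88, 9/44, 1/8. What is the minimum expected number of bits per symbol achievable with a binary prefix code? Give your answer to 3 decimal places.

Repeatedly combine the two least-probable nodes; the expected code length is the sum of the merged weights.
merge 1/88 + 3/88 → 1/22
merge 1/22 + 3/44 → 5/44
merge 5/44 + 1/8 → 21/88
merge 13/88 + 17/88 → 15/44
merge 9/44 + 19/88 → 37/88
merge 21/88 + 15/44 → 51/88
merge 37/88 + 51/88 → 1
L = 1/22 + 5/44 + 21/88 + 15/44 + 37/88 + 51/88 + 1 = 241/88 ≈ 2.739 bits/symbol.

2.739 bits/symbol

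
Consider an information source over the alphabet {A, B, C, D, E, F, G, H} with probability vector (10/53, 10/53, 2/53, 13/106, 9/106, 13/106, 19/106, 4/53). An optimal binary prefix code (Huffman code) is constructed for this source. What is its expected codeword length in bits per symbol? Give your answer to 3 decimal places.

2.925 bits/symbol

Repeatedly combine the two least-probable nodes; the expected code length is the sum of the merged weights.
merge 2/53 + 4/53 → 6/53
merge 9/106 + 6/53 → 21/106
merge 13/106 + 13/106 → 13/53
merge 19/106 + 10/53 → 39/106
merge 10/53 + 21/106 → 41/106
merge 13/53 + 39/106 → 65/106
merge 41/106 + 65/106 → 1
L = 6/53 + 21/106 + 13/53 + 39/106 + 41/106 + 65/106 + 1 = 155/53 ≈ 2.925 bits/symbol.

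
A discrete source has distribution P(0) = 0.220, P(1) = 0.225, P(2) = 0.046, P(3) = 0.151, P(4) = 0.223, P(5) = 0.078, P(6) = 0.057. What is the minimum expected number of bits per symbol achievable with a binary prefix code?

Repeatedly combine the two least-probable nodes; the expected code length is the sum of the merged weights.
merge 23/500 + 57/1000 → 103/1000
merge 39/500 + 103/1000 → 181/1000
merge 151/1000 + 181/1000 → 83/250
merge 11/50 + 223/1000 → 443/1000
merge 9/40 + 83/250 → 557/1000
merge 443/1000 + 557/1000 → 1
L = 103/1000 + 181/1000 + 83/250 + 443/1000 + 557/1000 + 1 = 327/125 = 2.616 bits/symbol.

2.616 bits/symbol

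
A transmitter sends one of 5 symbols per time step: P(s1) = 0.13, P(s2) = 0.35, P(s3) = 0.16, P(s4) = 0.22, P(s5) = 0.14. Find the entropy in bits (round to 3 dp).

H = −Σ pᵢ log₂ pᵢ.
−0.13·log₂(0.13) = 0.3826
−0.35·log₂(0.35) = 0.5301
−0.16·log₂(0.16) = 0.4230
−0.22·log₂(0.22) = 0.4806
−0.14·log₂(0.14) = 0.3971
Sum ≈ 2.2134 → 2.213 bits.

2.213 bits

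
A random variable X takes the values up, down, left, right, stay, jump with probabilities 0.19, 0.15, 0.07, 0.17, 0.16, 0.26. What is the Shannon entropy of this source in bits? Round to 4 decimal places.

H = −Σ pᵢ log₂ pᵢ.
−0.19·log₂(0.19) = 0.4552
−0.15·log₂(0.15) = 0.4105
−0.07·log₂(0.07) = 0.2686
−0.17·log₂(0.17) = 0.4346
−0.16·log₂(0.16) = 0.4230
−0.26·log₂(0.26) = 0.5053
Sum ≈ 2.4972 → 2.4972 bits.

2.4972 bits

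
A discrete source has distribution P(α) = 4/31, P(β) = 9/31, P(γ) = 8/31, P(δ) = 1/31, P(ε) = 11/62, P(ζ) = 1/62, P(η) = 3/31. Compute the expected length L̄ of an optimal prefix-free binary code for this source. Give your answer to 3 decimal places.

Repeatedly combine the two least-probable nodes; the expected code length is the sum of the merged weights.
merge 1/62 + 1/31 → 3/62
merge 3/62 + 3/31 → 9/62
merge 4/31 + 9/62 → 17/62
merge 11/62 + 8/31 → 27/62
merge 17/62 + 9/31 → 35/62
merge 27/62 + 35/62 → 1
L = 3/62 + 9/62 + 17/62 + 27/62 + 35/62 + 1 = 153/62 ≈ 2.468 bits/symbol.

2.468 bits/symbol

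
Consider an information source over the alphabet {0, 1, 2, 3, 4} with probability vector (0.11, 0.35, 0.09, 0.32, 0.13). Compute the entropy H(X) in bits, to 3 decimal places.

H = −Σ pᵢ log₂ pᵢ.
−0.11·log₂(0.11) = 0.3503
−0.35·log₂(0.35) = 0.5301
−0.09·log₂(0.09) = 0.3127
−0.32·log₂(0.32) = 0.5260
−0.13·log₂(0.13) = 0.3826
Sum ≈ 2.1017 → 2.102 bits.

2.102 bits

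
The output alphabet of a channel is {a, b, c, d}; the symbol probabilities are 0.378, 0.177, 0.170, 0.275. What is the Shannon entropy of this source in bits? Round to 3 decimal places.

H = −Σ pᵢ log₂ pᵢ.
−0.378·log₂(0.378) = 0.5305
−0.177·log₂(0.177) = 0.4422
−0.170·log₂(0.170) = 0.4346
−0.275·log₂(0.275) = 0.5122
Sum ≈ 1.9195 → 1.919 bits.

1.919 bits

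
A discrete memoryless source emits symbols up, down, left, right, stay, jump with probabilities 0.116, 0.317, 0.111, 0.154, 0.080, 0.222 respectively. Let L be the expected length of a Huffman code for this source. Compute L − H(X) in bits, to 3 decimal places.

Entropy H = −Σ p log₂ p ≈ 2.4271 bits.
Huffman merges: 2/25+111/1000→191/1000; 29/250+77/500→27/100; 191/1000+111/500→413/1000; 27/100+317/1000→587/1000; 413/1000+587/1000→1. L = 2461/1000 ≈ 2.4610.
L − H = 2.4610 − 2.4271 = 0.034 bits.

0.034 bits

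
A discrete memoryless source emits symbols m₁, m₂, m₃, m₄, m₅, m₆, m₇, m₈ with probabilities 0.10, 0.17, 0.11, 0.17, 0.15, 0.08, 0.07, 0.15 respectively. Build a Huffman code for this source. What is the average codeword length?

Repeatedly combine the two least-probable nodes; the expected code length is the sum of the merged weights.
merge 7/100 + 2/25 → 3/20
merge 1/10 + 11/100 → 21/100
merge 3/20 + 3/20 → 3/10
merge 3/20 + 17/100 → 8/25
merge 17/100 + 21/100 → 19/50
merge 3/10 + 8/25 → 31/50
merge 19/50 + 31/50 → 1
L = 3/20 + 21/100 + 3/10 + 8/25 + 19/50 + 31/50 + 1 = 149/50 = 2.98 bits/symbol.

2.98 bits/symbol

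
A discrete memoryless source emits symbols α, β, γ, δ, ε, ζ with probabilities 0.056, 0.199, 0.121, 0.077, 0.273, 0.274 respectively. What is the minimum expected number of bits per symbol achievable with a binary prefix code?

2.387 bits/symbol

Repeatedly combine the two least-probable nodes; the expected code length is the sum of the merged weights.
merge 7/125 + 77/1000 → 133/1000
merge 121/1000 + 133/1000 → 127/500
merge 199/1000 + 127/500 → 453/1000
merge 273/1000 + 137/500 → 547/1000
merge 453/1000 + 547/1000 → 1
L = 133/1000 + 127/500 + 453/1000 + 547/1000 + 1 = 2387/1000 = 2.387 bits/symbol.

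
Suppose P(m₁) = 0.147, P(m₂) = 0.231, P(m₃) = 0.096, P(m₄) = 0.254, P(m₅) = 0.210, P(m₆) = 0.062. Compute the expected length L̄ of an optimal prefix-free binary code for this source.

2.463 bits/symbol

Repeatedly combine the two least-probable nodes; the expected code length is the sum of the merged weights.
merge 31/500 + 12/125 → 79/500
merge 147/1000 + 79/500 → 61/200
merge 21/100 + 231/1000 → 441/1000
merge 127/500 + 61/200 → 559/1000
merge 441/1000 + 559/1000 → 1
L = 79/500 + 61/200 + 441/1000 + 559/1000 + 1 = 2463/1000 = 2.463 bits/symbol.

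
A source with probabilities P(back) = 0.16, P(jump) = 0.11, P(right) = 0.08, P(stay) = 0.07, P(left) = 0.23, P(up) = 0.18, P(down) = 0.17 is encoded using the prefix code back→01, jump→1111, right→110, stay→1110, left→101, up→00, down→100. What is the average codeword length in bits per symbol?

L̄ = Σ pᵢ·ℓᵢ = 0.16·2 + 0.11·4 + 0.08·3 + 0.07·4 + 0.23·3 + 0.18·2 + 0.17·3 = 2.84 bits/symbol.

2.84 bits/symbol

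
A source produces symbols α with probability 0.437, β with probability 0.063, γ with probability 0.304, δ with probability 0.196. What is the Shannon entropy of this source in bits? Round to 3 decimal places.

H = −Σ pᵢ log₂ pᵢ.
−0.437·log₂(0.437) = 0.5219
−0.063·log₂(0.063) = 0.2513
−0.304·log₂(0.304) = 0.5222
−0.196·log₂(0.196) = 0.4608
Sum ≈ 1.7562 → 1.756 bits.

1.756 bits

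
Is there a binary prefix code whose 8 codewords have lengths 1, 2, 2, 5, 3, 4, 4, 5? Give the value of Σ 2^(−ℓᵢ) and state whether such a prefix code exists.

1.3125; no

With common denominator 2^5 = 32: Σ 2^(−ℓᵢ) = 16/32 + 8/32 + 8/32 + 1/32 + 4/32 + 2/32 + 2/32 + 1/32 = 42/32 = 1.3125.
Kraft's inequality requires Σ ≤ 1; here Σ = 1.3125 > 1, so no such prefix code exists.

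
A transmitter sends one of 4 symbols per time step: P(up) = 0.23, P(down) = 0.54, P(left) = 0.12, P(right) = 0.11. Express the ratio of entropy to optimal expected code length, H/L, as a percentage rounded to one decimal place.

99.7%

Entropy H = −Σ p log₂ p ≈ 1.6851 bits.
Huffman merges: 11/100+3/25→23/100; 23/100+23/100→23/50; 23/50+27/50→1. L = 169/100 ≈ 1.6900.
Efficiency = H/L = 1.6851/1.6900 = 99.7%.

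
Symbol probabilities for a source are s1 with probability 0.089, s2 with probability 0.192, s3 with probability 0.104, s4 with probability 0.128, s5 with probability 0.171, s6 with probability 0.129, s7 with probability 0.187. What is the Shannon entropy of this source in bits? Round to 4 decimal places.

H = −Σ pᵢ log₂ pᵢ.
−0.089·log₂(0.089) = 0.3106
−0.192·log₂(0.192) = 0.4571
−0.104·log₂(0.104) = 0.3396
−0.128·log₂(0.128) = 0.3796
−0.171·log₂(0.171) = 0.4357
−0.129·log₂(0.129) = 0.3811
−0.187·log₂(0.187) = 0.4523
Sum ≈ 2.7561 → 2.7561 bits.

2.7561 bits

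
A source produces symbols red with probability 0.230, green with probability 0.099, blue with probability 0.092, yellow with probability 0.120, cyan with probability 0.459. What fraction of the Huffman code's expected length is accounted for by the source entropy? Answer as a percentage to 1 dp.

Entropy H = −Σ p log₂ p ≈ 2.0174 bits.
Huffman merges: 23/250+99/1000→191/1000; 3/25+191/1000→311/1000; 23/100+311/1000→541/1000; 459/1000+541/1000→1. L = 2043/1000 ≈ 2.0430.
Efficiency = H/L = 2.0174/2.0430 = 98.7%.

98.7%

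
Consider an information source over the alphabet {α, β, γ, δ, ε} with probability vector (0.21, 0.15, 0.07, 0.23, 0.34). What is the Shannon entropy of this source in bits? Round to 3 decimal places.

2.169 bits

H = −Σ pᵢ log₂ pᵢ.
−0.21·log₂(0.21) = 0.4728
−0.15·log₂(0.15) = 0.4105
−0.07·log₂(0.07) = 0.2686
−0.23·log₂(0.23) = 0.4877
−0.34·log₂(0.34) = 0.5292
Sum ≈ 2.1688 → 2.169 bits.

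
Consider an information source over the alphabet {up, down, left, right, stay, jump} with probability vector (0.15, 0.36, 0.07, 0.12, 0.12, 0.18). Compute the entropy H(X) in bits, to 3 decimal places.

2.389 bits

H = −Σ pᵢ log₂ pᵢ.
−0.15·log₂(0.15) = 0.4105
−0.36·log₂(0.36) = 0.5306
−0.07·log₂(0.07) = 0.2686
−0.12·log₂(0.12) = 0.3671
−0.12·log₂(0.12) = 0.3671
−0.18·log₂(0.18) = 0.4453
Sum ≈ 2.3892 → 2.389 bits.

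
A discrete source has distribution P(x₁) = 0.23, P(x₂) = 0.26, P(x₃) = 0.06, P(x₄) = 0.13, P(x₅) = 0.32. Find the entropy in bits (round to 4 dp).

H = −Σ pᵢ log₂ pᵢ.
−0.23·log₂(0.23) = 0.4877
−0.26·log₂(0.26) = 0.5053
−0.06·log₂(0.06) = 0.2435
−0.13·log₂(0.13) = 0.3826
−0.32·log₂(0.32) = 0.5260
Sum ≈ 2.1452 → 2.1452 bits.

2.1452 bits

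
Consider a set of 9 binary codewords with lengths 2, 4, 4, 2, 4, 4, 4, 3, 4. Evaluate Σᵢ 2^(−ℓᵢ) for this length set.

1

With common denominator 2^4 = 16: Σ 2^(−ℓᵢ) = 4/16 + 1/16 + 1/16 + 4/16 + 1/16 + 1/16 + 1/16 + 2/16 + 1/16 = 16/16 = 1.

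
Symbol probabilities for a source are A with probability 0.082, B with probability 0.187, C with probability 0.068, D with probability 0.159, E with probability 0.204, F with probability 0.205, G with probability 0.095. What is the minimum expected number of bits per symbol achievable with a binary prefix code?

Repeatedly combine the two least-probable nodes; the expected code length is the sum of the merged weights.
merge 17/250 + 41/500 → 3/20
merge 19/200 + 3/20 → 49/200
merge 159/1000 + 187/1000 → 173/500
merge 51/250 + 41/200 → 409/1000
merge 49/200 + 173/500 → 591/1000
merge 409/1000 + 591/1000 → 1
L = 3/20 + 49/200 + 173/500 + 409/1000 + 591/1000 + 1 = 2741/1000 = 2.741 bits/symbol.

2.741 bits/symbol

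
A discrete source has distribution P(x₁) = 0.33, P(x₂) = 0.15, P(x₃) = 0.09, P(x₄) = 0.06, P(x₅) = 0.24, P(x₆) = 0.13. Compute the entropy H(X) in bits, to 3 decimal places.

H = −Σ pᵢ log₂ pᵢ.
−0.33·log₂(0.33) = 0.5278
−0.15·log₂(0.15) = 0.4105
−0.09·log₂(0.09) = 0.3127
−0.06·log₂(0.06) = 0.2435
−0.24·log₂(0.24) = 0.4941
−0.13·log₂(0.13) = 0.3826
Sum ≈ 2.3713 → 2.371 bits.

2.371 bits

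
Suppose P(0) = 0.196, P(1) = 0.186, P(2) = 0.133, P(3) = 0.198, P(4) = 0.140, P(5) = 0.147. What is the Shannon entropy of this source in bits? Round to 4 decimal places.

2.5656 bits

H = −Σ pᵢ log₂ pᵢ.
−0.196·log₂(0.196) = 0.4608
−0.186·log₂(0.186) = 0.4514
−0.133·log₂(0.133) = 0.3871
−0.198·log₂(0.198) = 0.4626
−0.140·log₂(0.140) = 0.3971
−0.147·log₂(0.147) = 0.4066
Sum ≈ 2.5656 → 2.5656 bits.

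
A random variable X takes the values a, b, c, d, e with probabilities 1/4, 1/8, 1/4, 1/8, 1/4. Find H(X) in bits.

Each probability is a power of 1/2, so log₂(1/p) is an integer.
H = Σ p·log₂(1/p) = 1/4·2 + 1/8·3 + 1/4·2 + 1/8·3 + 1/4·2 = 2.25 bits.

2.25 bits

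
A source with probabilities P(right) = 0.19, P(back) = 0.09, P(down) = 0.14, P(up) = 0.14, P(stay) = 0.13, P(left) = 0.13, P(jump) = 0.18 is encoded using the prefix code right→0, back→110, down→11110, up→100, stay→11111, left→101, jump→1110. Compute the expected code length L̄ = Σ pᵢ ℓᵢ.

L̄ = Σ pᵢ·ℓᵢ = 0.19·1 + 0.09·3 + 0.14·5 + 0.14·3 + 0.13·5 + 0.13·3 + 0.18·4 = 3.34 bits/symbol.

3.34 bits/symbol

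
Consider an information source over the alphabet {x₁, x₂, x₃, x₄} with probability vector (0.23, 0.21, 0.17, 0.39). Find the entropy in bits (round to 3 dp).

1.925 bits

H = −Σ pᵢ log₂ pᵢ.
−0.23·log₂(0.23) = 0.4877
−0.21·log₂(0.21) = 0.4728
−0.17·log₂(0.17) = 0.4346
−0.39·log₂(0.39) = 0.5298
Sum ≈ 1.9249 → 1.925 bits.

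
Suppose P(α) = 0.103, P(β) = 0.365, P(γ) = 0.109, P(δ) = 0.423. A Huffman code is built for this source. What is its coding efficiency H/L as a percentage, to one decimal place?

Entropy H = −Σ p log₂ p ≈ 1.7421 bits.
Huffman merges: 103/1000+109/1000→53/250; 53/250+73/200→577/1000; 423/1000+577/1000→1. L = 1789/1000 ≈ 1.7890.
Efficiency = H/L = 1.7421/1.7890 = 97.4%.

97.4%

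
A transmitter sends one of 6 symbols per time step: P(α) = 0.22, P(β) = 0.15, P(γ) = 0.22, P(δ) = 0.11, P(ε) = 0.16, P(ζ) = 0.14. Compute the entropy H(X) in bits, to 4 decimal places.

2.5421 bits

H = −Σ pᵢ log₂ pᵢ.
−0.22·log₂(0.22) = 0.4806
−0.15·log₂(0.15) = 0.4105
−0.22·log₂(0.22) = 0.4806
−0.11·log₂(0.11) = 0.3503
−0.16·log₂(0.16) = 0.4230
−0.14·log₂(0.14) = 0.3971
Sum ≈ 2.5421 → 2.5421 bits.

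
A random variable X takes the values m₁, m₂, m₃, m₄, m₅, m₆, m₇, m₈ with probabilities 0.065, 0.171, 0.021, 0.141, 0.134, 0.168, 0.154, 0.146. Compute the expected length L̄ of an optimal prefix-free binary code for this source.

2.915 bits/symbol

Repeatedly combine the two least-probable nodes; the expected code length is the sum of the merged weights.
merge 21/1000 + 13/200 → 43/500
merge 43/500 + 67/500 → 11/50
merge 141/1000 + 73/500 → 287/1000
merge 77/500 + 21/125 → 161/500
merge 171/1000 + 11/50 → 391/1000
merge 287/1000 + 161/500 → 609/1000
merge 391/1000 + 609/1000 → 1
L = 43/500 + 11/50 + 287/1000 + 161/500 + 391/1000 + 609/1000 + 1 = 583/200 = 2.915 bits/symbol.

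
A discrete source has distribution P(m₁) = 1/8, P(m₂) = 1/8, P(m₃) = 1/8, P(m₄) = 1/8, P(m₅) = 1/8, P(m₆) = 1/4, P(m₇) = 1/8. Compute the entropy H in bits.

Each probability is a power of 1/2, so log₂(1/p) is an integer.
H = Σ p·log₂(1/p) = 1/8·3 + 1/8·3 + 1/8·3 + 1/8·3 + 1/8·3 + 1/4·2 + 1/8·3 = 2.75 bits.

2.75 bits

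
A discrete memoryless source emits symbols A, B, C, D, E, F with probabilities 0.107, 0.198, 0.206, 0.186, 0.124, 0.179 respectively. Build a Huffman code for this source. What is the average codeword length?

Repeatedly combine the two least-probable nodes; the expected code length is the sum of the merged weights.
merge 107/1000 + 31/250 → 231/1000
merge 179/1000 + 93/500 → 73/200
merge 99/500 + 103/500 → 101/250
merge 231/1000 + 73/200 → 149/250
merge 101/250 + 149/250 → 1
L = 231/1000 + 73/200 + 101/250 + 149/250 + 1 = 649/250 = 2.596 bits/symbol.

2.596 bits/symbol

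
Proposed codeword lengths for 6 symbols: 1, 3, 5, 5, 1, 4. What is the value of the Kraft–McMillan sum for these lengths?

1.25

With common denominator 2^5 = 32: Σ 2^(−ℓᵢ) = 16/32 + 4/32 + 1/32 + 1/32 + 16/32 + 2/32 = 40/32 = 1.25.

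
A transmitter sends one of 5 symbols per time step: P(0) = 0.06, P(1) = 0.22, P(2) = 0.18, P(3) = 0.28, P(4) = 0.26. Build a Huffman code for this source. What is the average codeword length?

2.24 bits/symbol

Repeatedly combine the two least-probable nodes; the expected code length is the sum of the merged weights.
merge 3/50 + 9/50 → 6/25
merge 11/50 + 6/25 → 23/50
merge 13/50 + 7/25 → 27/50
merge 23/50 + 27/50 → 1
L = 6/25 + 23/50 + 27/50 + 1 = 56/25 = 2.24 bits/symbol.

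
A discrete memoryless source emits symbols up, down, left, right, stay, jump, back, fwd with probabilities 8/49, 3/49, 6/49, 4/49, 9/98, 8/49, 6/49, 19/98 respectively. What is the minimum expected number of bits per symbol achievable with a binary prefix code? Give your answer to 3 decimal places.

2.949 bits/symbol

Repeatedly combine the two least-probable nodes; the expected code length is the sum of the merged weights.
merge 3/49 + 4/49 → 1/7
merge 9/98 + 6/49 → 3/14
merge 6/49 + 1/7 → 13/49
merge 8/49 + 8/49 → 16/49
merge 19/98 + 3/14 → 20/49
merge 13/49 + 16/49 → 29/49
merge 20/49 + 29/49 → 1
L = 1/7 + 3/14 + 13/49 + 16/49 + 20/49 + 29/49 + 1 = 289/98 ≈ 2.949 bits/symbol.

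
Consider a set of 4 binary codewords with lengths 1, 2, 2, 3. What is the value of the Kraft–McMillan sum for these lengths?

With common denominator 2^3 = 8: Σ 2^(−ℓᵢ) = 4/8 + 2/8 + 2/8 + 1/8 = 9/8 = 1.125.

1.125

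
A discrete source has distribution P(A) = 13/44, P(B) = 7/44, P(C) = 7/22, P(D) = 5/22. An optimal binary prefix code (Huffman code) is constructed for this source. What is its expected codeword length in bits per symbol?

Repeatedly combine the two least-probable nodes; the expected code length is the sum of the merged weights.
merge 7/44 + 5/22 → 17/44
merge 13/44 + 7/22 → 27/44
merge 17/44 + 27/44 → 1
L = 17/44 + 27/44 + 1 = 2 bits/symbol.

2 bits/symbol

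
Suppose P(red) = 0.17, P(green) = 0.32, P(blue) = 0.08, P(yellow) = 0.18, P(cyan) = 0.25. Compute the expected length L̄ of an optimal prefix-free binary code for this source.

Repeatedly combine the two least-probable nodes; the expected code length is the sum of the merged weights.
merge 2/25 + 17/100 → 1/4
merge 9/50 + 1/4 → 43/100
merge 1/4 + 8/25 → 57/100
merge 43/100 + 57/100 → 1
L = 1/4 + 43/100 + 57/100 + 1 = 9/4 = 2.25 bits/symbol.

2.25 bits/symbol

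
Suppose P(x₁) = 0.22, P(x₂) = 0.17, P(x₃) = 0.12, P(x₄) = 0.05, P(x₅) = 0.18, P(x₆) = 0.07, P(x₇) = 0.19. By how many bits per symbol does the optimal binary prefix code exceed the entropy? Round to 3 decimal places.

Entropy H = −Σ p log₂ p ≈ 2.6674 bits.
Huffman merges: 1/20+7/100→3/25; 3/25+3/25→6/25; 17/100+9/50→7/20; 19/100+11/50→41/100; 6/25+7/20→59/100; 41/100+59/100→1. L = 271/100 ≈ 2.7100.
L − H = 2.7100 − 2.6674 = 0.043 bits.

0.043 bits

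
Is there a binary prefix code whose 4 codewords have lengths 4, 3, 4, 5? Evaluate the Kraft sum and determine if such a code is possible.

0.28125; yes

With common denominator 2^5 = 32: Σ 2^(−ℓᵢ) = 2/32 + 4/32 + 2/32 + 1/32 = 9/32 = 0.28125.
Kraft's inequality requires Σ ≤ 1; here Σ = 0.28125 ≤ 1, so such a prefix code exists.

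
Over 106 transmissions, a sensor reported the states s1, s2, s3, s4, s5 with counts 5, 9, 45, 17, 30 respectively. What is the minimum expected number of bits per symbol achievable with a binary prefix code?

2 bits/symbol

Probabilities are the counts divided by 106.
Repeatedly combine the two least-probable nodes; the expected code length is the sum of the merged weights.
merge 5/106 + 9/106 → 7/53
merge 7/53 + 17/106 → 31/106
merge 15/53 + 31/106 → 61/106
merge 45/106 + 61/106 → 1
L = 7/53 + 31/106 + 61/106 + 1 = 2 bits/symbol.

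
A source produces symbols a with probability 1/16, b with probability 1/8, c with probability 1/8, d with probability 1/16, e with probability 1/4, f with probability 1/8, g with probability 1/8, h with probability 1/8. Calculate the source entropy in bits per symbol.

Each probability is a power of 1/2, so log₂(1/p) is an integer.
H = Σ p·log₂(1/p) = 1/16·4 + 1/8·3 + 1/8·3 + 1/16·4 + 1/4·2 + 1/8·3 + 1/8·3 + 1/8·3 = 2.875 bits.

2.875 bits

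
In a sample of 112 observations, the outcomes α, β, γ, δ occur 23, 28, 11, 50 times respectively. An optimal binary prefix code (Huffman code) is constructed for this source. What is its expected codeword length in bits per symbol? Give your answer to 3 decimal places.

1.857 bits/symbol

Probabilities are the counts divided by 112.
Repeatedly combine the two least-probable nodes; the expected code length is the sum of the merged weights.
merge 11/112 + 23/112 → 17/56
merge 1/4 + 17/56 → 31/56
merge 25/56 + 31/56 → 1
L = 17/56 + 31/56 + 1 = 13/7 ≈ 1.857 bits/symbol.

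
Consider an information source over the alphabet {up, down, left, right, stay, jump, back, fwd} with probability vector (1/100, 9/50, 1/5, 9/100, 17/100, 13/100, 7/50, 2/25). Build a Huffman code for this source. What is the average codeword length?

Repeatedly combine the two least-probable nodes; the expected code length is the sum of the merged weights.
merge 1/100 + 2/25 → 9/100
merge 9/100 + 9/100 → 9/50
merge 13/100 + 7/50 → 27/100
merge 17/100 + 9/50 → 7/20
merge 9/50 + 1/5 → 19/50
merge 27/100 + 7/20 → 31/50
merge 19/50 + 31/50 → 1
L = 9/100 + 9/50 + 27/100 + 7/20 + 19/50 + 31/50 + 1 = 289/100 = 2.89 bits/symbol.

2.89 bits/symbol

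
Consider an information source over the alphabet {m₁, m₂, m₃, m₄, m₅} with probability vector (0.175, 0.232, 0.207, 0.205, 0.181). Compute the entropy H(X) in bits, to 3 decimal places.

H = −Σ pᵢ log₂ pᵢ.
−0.175·log₂(0.175) = 0.4401
−0.232·log₂(0.232) = 0.4890
−0.207·log₂(0.207) = 0.4704
−0.205·log₂(0.205) = 0.4687
−0.181·log₂(0.181) = 0.4463
Sum ≈ 2.3145 → 2.314 bits.

2.314 bits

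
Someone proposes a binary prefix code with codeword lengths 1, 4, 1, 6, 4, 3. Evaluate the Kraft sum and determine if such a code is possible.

With common denominator 2^6 = 64: Σ 2^(−ℓᵢ) = 32/64 + 4/64 + 32/64 + 1/64 + 4/64 + 8/64 = 81/64 = 1.265625.
Kraft's inequality requires Σ ≤ 1; here Σ = 1.265625 > 1, so no such prefix code exists.

1.265625; no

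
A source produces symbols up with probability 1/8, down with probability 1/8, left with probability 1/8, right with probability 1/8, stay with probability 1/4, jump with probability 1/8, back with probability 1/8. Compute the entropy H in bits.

Each probability is a power of 1/2, so log₂(1/p) is an integer.
H = Σ p·log₂(1/p) = 1/8·3 + 1/8·3 + 1/8·3 + 1/8·3 + 1/4·2 + 1/8·3 + 1/8·3 = 2.75 bits.

2.75 bits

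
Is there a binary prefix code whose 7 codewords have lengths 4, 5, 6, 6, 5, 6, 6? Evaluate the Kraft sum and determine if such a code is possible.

With common denominator 2^6 = 64: Σ 2^(−ℓᵢ) = 4/64 + 2/64 + 1/64 + 1/64 + 2/64 + 1/64 + 1/64 = 12/64 = 0.1875.
Kraft's inequality requires Σ ≤ 1; here Σ = 0.1875 ≤ 1, so such a prefix code exists.

0.1875; yes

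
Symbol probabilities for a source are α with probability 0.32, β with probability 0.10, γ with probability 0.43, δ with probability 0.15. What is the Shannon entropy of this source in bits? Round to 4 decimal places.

H = −Σ pᵢ log₂ pᵢ.
−0.32·log₂(0.32) = 0.5260
−0.10·log₂(0.10) = 0.3322
−0.43·log₂(0.43) = 0.5236
−0.15·log₂(0.15) = 0.4105
Sum ≈ 1.7923 → 1.7923 bits.

1.7923 bits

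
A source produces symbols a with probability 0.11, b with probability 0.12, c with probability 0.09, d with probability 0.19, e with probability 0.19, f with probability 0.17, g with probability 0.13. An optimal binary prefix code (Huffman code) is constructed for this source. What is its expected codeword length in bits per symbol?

2.81 bits/symbol

Repeatedly combine the two least-probable nodes; the expected code length is the sum of the merged weights.
merge 9/100 + 11/100 → 1/5
merge 3/25 + 13/100 → 1/4
merge 17/100 + 19/100 → 9/25
merge 19/100 + 1/5 → 39/100
merge 1/4 + 9/25 → 61/100
merge 39/100 + 61/100 → 1
L = 1/5 + 1/4 + 9/25 + 39/100 + 61/100 + 1 = 281/100 = 2.81 bits/symbol.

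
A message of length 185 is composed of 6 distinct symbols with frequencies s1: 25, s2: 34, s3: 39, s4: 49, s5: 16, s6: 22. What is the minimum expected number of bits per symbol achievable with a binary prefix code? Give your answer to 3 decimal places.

2.524 bits/symbol

Probabilities are the counts divided by 185.
Repeatedly combine the two least-probable nodes; the expected code length is the sum of the merged weights.
merge 16/185 + 22/185 → 38/185
merge 5/37 + 34/185 → 59/185
merge 38/185 + 39/185 → 77/185
merge 49/185 + 59/185 → 108/185
merge 77/185 + 108/185 → 1
L = 38/185 + 59/185 + 77/185 + 108/185 + 1 = 467/185 ≈ 2.524 bits/symbol.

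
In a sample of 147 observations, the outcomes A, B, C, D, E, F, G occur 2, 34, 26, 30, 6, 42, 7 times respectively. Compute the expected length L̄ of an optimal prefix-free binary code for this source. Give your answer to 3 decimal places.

2.435 bits/symbol

Probabilities are the counts divided by 147.
Repeatedly combine the two least-probable nodes; the expected code length is the sum of the merged weights.
merge 2/147 + 2/49 → 8/147
merge 1/21 + 8/147 → 5/49
merge 5/49 + 26/147 → 41/147
merge 10/49 + 34/147 → 64/147
merge 41/147 + 2/7 → 83/147
merge 64/147 + 83/147 → 1
L = 8/147 + 5/49 + 41/147 + 64/147 + 83/147 + 1 = 358/147 ≈ 2.435 bits/symbol.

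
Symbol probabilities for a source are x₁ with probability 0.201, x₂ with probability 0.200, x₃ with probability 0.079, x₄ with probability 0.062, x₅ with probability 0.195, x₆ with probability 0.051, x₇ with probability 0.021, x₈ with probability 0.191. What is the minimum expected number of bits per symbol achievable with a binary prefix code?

2.805 bits/symbol

Repeatedly combine the two least-probable nodes; the expected code length is the sum of the merged weights.
merge 21/1000 + 51/1000 → 9/125
merge 31/500 + 9/125 → 67/500
merge 79/1000 + 67/500 → 213/1000
merge 191/1000 + 39/200 → 193/500
merge 1/5 + 201/1000 → 401/1000
merge 213/1000 + 193/500 → 599/1000
merge 401/1000 + 599/1000 → 1
L = 9/125 + 67/500 + 213/1000 + 193/500 + 401/1000 + 599/1000 + 1 = 561/200 = 2.805 bits/symbol.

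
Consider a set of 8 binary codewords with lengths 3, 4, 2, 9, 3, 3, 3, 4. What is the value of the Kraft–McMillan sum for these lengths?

0.876953125

With common denominator 2^9 = 512: Σ 2^(−ℓᵢ) = 64/512 + 32/512 + 128/512 + 1/512 + 64/512 + 64/512 + 64/512 + 32/512 = 449/512 = 0.876953125.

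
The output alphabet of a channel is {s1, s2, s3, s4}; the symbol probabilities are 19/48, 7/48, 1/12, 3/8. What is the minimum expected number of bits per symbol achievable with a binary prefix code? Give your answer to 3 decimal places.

1.833 bits/symbol

Repeatedly combine the two least-probable nodes; the expected code length is the sum of the merged weights.
merge 1/12 + 7/48 → 11/48
merge 11/48 + 3/8 → 29/48
merge 19/48 + 29/48 → 1
L = 11/48 + 29/48 + 1 = 11/6 ≈ 1.833 bits/symbol.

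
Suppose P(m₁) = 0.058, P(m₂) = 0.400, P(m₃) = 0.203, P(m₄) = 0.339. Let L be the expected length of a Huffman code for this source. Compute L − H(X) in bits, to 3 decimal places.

0.098 bits

Entropy H = −Σ p log₂ p ≈ 1.7631 bits.
Huffman merges: 29/500+203/1000→261/1000; 261/1000+339/1000→3/5; 2/5+3/5→1. L = 1861/1000 ≈ 1.8610.
L − H = 1.8610 − 1.7631 = 0.098 bits.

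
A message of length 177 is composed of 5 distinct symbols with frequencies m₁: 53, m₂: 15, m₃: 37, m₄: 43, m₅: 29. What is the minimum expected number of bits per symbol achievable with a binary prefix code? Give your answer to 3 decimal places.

Probabilities are the counts divided by 177.
Repeatedly combine the two least-probable nodes; the expected code length is the sum of the merged weights.
merge 5/59 + 29/177 → 44/177
merge 37/177 + 43/177 → 80/177
merge 44/177 + 53/177 → 97/177
merge 80/177 + 97/177 → 1
L = 44/177 + 80/177 + 97/177 + 1 = 398/177 ≈ 2.249 bits/symbol.

2.249 bits/symbol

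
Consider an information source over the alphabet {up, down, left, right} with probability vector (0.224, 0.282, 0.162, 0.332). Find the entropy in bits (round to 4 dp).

1.9520 bits

H = −Σ pᵢ log₂ pᵢ.
−0.224·log₂(0.224) = 0.4835
−0.282·log₂(0.282) = 0.5150
−0.162·log₂(0.162) = 0.4254
−0.332·log₂(0.332) = 0.5281
Sum ≈ 1.9520 → 1.9520 bits.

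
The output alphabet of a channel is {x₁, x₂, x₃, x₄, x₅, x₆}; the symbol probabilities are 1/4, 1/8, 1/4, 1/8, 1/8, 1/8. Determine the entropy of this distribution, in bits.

Each probability is a power of 1/2, so log₂(1/p) is an integer.
H = Σ p·log₂(1/p) = 1/4·2 + 1/8·3 + 1/4·2 + 1/8·3 + 1/8·3 + 1/8·3 = 2.5 bits.

2.5 bits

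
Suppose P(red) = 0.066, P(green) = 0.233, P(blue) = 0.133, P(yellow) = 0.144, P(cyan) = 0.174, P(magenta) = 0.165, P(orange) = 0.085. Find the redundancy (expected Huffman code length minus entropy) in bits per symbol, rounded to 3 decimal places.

0.036 bits

Entropy H = −Σ p log₂ p ≈ 2.7084 bits.
Huffman merges: 33/500+17/200→151/1000; 133/1000+18/125→277/1000; 151/1000+33/200→79/250; 87/500+233/1000→407/1000; 277/1000+79/250→593/1000; 407/1000+593/1000→1. L = 343/125 ≈ 2.7440.
L − H = 2.7440 − 2.7084 = 0.036 bits.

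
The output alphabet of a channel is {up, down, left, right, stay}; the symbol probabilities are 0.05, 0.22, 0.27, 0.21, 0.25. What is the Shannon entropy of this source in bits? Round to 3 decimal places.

H = −Σ pᵢ log₂ pᵢ.
−0.05·log₂(0.05) = 0.2161
−0.22·log₂(0.22) = 0.4806
−0.27·log₂(0.27) = 0.5100
−0.21·log₂(0.21) = 0.4728
−0.25·log₂(0.25) = 0.5000
Sum ≈ 2.1795 → 2.180 bits.

2.180 bits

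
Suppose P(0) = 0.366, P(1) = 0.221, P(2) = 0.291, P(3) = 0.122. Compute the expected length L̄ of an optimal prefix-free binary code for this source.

Repeatedly combine the two least-probable nodes; the expected code length is the sum of the merged weights.
merge 61/500 + 221/1000 → 343/1000
merge 291/1000 + 343/1000 → 317/500
merge 183/500 + 317/500 → 1
L = 343/1000 + 317/500 + 1 = 1977/1000 = 1.977 bits/symbol.

1.977 bits/symbol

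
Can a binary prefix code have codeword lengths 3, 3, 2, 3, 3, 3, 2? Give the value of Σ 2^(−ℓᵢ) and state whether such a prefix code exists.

With common denominator 2^3 = 8: Σ 2^(−ℓᵢ) = 1/8 + 1/8 + 2/8 + 1/8 + 1/8 + 1/8 + 2/8 = 9/8 = 1.125.
Kraft's inequality requires Σ ≤ 1; here Σ = 1.125 > 1, so no such prefix code exists.

1.125; no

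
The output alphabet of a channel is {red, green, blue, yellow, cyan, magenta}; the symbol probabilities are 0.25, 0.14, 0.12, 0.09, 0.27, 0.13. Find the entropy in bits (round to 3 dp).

H = −Σ pᵢ log₂ pᵢ.
−0.25·log₂(0.25) = 0.5000
−0.14·log₂(0.14) = 0.3971
−0.12·log₂(0.12) = 0.3671
−0.09·log₂(0.09) = 0.3127
−0.27·log₂(0.27) = 0.5100
−0.13·log₂(0.13) = 0.3826
Sum ≈ 2.4695 → 2.469 bits.

2.469 bits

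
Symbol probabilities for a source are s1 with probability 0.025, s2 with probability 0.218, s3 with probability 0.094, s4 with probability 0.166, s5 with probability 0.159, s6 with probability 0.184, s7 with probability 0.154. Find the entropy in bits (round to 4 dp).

2.6497 bits

H = −Σ pᵢ log₂ pᵢ.
−0.025·log₂(0.025) = 0.1330
−0.218·log₂(0.218) = 0.4791
−0.094·log₂(0.094) = 0.3207
−0.166·log₂(0.166) = 0.4301
−0.159·log₂(0.159) = 0.4218
−0.184·log₂(0.184) = 0.4494
−0.154·log₂(0.154) = 0.4156
Sum ≈ 2.6497 → 2.6497 bits.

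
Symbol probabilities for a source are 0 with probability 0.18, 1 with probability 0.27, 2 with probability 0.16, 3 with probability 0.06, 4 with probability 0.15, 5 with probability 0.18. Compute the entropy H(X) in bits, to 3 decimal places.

H = −Σ pᵢ log₂ pᵢ.
−0.18·log₂(0.18) = 0.4453
−0.27·log₂(0.27) = 0.5100
−0.16·log₂(0.16) = 0.4230
−0.06·log₂(0.06) = 0.2435
−0.15·log₂(0.15) = 0.4105
−0.18·log₂(0.18) = 0.4453
Sum ≈ 2.4777 → 2.478 bits.

2.478 bits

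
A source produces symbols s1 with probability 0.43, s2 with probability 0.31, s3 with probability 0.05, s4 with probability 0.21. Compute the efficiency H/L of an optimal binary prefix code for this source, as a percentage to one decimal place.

94.9%

Entropy H = −Σ p log₂ p ≈ 1.7363 bits.
Huffman merges: 1/20+21/100→13/50; 13/50+31/100→57/100; 43/100+57/100→1. L = 183/100 ≈ 1.8300.
Efficiency = H/L = 1.7363/1.8300 = 94.9%.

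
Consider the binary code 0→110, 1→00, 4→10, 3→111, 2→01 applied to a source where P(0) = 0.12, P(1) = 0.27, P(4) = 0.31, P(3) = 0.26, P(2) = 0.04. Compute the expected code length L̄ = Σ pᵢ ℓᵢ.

L̄ = Σ pᵢ·ℓᵢ = 0.12·3 + 0.27·2 + 0.31·2 + 0.26·3 + 0.04·2 = 2.38 bits/symbol.

2.38 bits/symbol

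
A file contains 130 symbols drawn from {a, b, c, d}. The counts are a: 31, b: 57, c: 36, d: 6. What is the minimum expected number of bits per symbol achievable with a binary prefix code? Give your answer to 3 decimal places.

1.846 bits/symbol

Probabilities are the counts divided by 130.
Repeatedly combine the two least-probable nodes; the expected code length is the sum of the merged weights.
merge 3/65 + 31/130 → 37/130
merge 18/65 + 37/130 → 73/130
merge 57/130 + 73/130 → 1
L = 37/130 + 73/130 + 1 = 24/13 ≈ 1.846 bits/symbol.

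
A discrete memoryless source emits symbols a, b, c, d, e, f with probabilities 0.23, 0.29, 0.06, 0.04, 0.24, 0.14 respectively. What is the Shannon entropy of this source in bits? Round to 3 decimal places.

2.326 bits

H = −Σ pᵢ log₂ pᵢ.
−0.23·log₂(0.23) = 0.4877
−0.29·log₂(0.29) = 0.5179
−0.06·log₂(0.06) = 0.2435
−0.04·log₂(0.04) = 0.1858
−0.24·log₂(0.24) = 0.4941
−0.14·log₂(0.14) = 0.3971
Sum ≈ 2.3261 → 2.326 bits.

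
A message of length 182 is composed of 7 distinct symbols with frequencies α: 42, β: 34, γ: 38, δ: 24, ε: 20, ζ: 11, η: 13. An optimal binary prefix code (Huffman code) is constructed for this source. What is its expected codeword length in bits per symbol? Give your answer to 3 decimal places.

Probabilities are the counts divided by 182.
Repeatedly combine the two least-probable nodes; the expected code length is the sum of the merged weights.
merge 11/182 + 1/14 → 12/91
merge 10/91 + 12/91 → 22/91
merge 12/91 + 17/91 → 29/91
merge 19/91 + 3/13 → 40/91
merge 22/91 + 29/91 → 51/91
merge 40/91 + 51/91 → 1
L = 12/91 + 22/91 + 29/91 + 40/91 + 51/91 + 1 = 35/13 ≈ 2.692 bits/symbol.

2.692 bits/symbol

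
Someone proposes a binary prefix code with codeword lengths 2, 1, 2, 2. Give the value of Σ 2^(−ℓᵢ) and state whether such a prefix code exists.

1.25; no

With common denominator 2^2 = 4: Σ 2^(−ℓᵢ) = 1/4 + 2/4 + 1/4 + 1/4 = 5/4 = 1.25.
Kraft's inequality requires Σ ≤ 1; here Σ = 1.25 > 1, so no such prefix code exists.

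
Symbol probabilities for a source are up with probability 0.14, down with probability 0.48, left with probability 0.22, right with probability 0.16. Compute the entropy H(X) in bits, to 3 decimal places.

H = −Σ pᵢ log₂ pᵢ.
−0.14·log₂(0.14) = 0.3971
−0.48·log₂(0.48) = 0.5083
−0.22·log₂(0.22) = 0.4806
−0.16·log₂(0.16) = 0.4230
Sum ≈ 1.8090 → 1.809 bits.

1.809 bits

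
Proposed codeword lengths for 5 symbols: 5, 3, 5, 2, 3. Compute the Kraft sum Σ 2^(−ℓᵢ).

0.5625

With common denominator 2^5 = 32: Σ 2^(−ℓᵢ) = 1/32 + 4/32 + 1/32 + 8/32 + 4/32 = 18/32 = 0.5625.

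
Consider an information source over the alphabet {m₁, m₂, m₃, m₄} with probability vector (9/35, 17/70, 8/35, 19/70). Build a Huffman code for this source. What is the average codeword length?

2 bits/symbol

Repeatedly combine the two least-probable nodes; the expected code length is the sum of the merged weights.
merge 8/35 + 17/70 → 33/70
merge 9/35 + 19/70 → 37/70
merge 33/70 + 37/70 → 1
L = 33/70 + 37/70 + 1 = 2 bits/symbol.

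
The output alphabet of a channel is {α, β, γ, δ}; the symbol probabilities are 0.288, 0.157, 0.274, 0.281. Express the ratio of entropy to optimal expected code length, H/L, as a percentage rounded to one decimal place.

Entropy H = −Σ p log₂ p ≈ 1.9630 bits.
Huffman merges: 157/1000+137/500→431/1000; 281/1000+36/125→569/1000; 431/1000+569/1000→1. L = 2 ≈ 2.0000.
Efficiency = H/L = 1.9630/2.0000 = 98.1%.

98.1%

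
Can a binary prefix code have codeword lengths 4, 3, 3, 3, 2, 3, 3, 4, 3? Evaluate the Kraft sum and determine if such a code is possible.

1.125; no

With common denominator 2^4 = 16: Σ 2^(−ℓᵢ) = 1/16 + 2/16 + 2/16 + 2/16 + 4/16 + 2/16 + 2/16 + 1/16 + 2/16 = 18/16 = 1.125.
Kraft's inequality requires Σ ≤ 1; here Σ = 1.125 > 1, so no such prefix code exists.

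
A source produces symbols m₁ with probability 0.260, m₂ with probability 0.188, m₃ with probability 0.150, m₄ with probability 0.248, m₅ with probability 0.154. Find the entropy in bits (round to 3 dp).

2.284 bits

H = −Σ pᵢ log₂ pᵢ.
−0.260·log₂(0.260) = 0.5053
−0.188·log₂(0.188) = 0.4533
−0.150·log₂(0.150) = 0.4105
−0.248·log₂(0.248) = 0.4989
−0.154·log₂(0.154) = 0.4156
Sum ≈ 2.2837 → 2.284 bits.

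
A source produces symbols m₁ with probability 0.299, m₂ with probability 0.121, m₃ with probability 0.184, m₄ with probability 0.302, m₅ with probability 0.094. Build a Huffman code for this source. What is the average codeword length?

2.215 bits/symbol

Repeatedly combine the two least-probable nodes; the expected code length is the sum of the merged weights.
merge 47/500 + 121/1000 → 43/200
merge 23/125 + 43/200 → 399/1000
merge 299/1000 + 151/500 → 601/1000
merge 399/1000 + 601/1000 → 1
L = 43/200 + 399/1000 + 601/1000 + 1 = 443/200 = 2.215 bits/symbol.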